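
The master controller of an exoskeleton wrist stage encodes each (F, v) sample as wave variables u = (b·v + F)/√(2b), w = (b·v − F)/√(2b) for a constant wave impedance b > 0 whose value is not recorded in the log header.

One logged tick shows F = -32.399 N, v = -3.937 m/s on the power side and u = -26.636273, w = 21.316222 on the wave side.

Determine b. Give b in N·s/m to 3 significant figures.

b = 0.913 N·s/m

u + w = -5.320051;  u + w = √(2b)·v, so √(2b) = -5.320051/(-3.937) = 1.351296.
b = (√(2b))²/2 = 1.826000/2 = 0.913000.
(Check via u − w = 2F/√(2b): u − w = -47.952495, 2F/√(2b) = -47.952496.)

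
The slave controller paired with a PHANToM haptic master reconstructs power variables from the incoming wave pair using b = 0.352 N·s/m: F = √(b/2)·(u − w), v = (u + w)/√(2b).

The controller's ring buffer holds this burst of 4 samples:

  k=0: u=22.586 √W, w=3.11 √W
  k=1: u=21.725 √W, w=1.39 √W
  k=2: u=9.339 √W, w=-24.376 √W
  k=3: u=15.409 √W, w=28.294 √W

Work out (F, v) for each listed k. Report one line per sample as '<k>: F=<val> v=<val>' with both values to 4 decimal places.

k=0: u−w=19.4760, u+w=25.6960; √(b/2)=0.4195, √(2b)=0.8390; F=0.4195×19.476=8.1706, v=25.6960/0.8390=30.6252
k=1: u−w=20.3350, u+w=23.1150; √(b/2)=0.4195, √(2b)=0.8390; F=0.4195×20.335=8.5310, v=23.1150/0.8390=27.5491
k=2: u−w=33.7150, u+w=-15.0370; √(b/2)=0.4195, √(2b)=0.8390; F=0.4195×33.715=14.1442, v=-15.0370/0.8390=-17.9215
k=3: u−w=-12.8850, u+w=43.7030; √(b/2)=0.4195, √(2b)=0.8390; F=0.4195×(-12.885)=-5.4056, v=43.7030/0.8390=52.0865

0: F=8.1706 v=30.6252
1: F=8.5310 v=27.5491
2: F=14.1442 v=-17.9215
3: F=-5.4056 v=52.0865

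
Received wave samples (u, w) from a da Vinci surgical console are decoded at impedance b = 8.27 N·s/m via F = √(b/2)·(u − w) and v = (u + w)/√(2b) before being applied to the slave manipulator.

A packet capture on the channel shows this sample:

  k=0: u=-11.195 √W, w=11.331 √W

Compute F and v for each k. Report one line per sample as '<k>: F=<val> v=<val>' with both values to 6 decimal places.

0: F=-45.805944 v=0.033440

k=0: u−w=-22.526000, u+w=0.136000; √(b/2)=2.033470, √(2b)=4.066940; F=2.033470×(-22.526)=-45.805944, v=0.136000/4.066940=0.033440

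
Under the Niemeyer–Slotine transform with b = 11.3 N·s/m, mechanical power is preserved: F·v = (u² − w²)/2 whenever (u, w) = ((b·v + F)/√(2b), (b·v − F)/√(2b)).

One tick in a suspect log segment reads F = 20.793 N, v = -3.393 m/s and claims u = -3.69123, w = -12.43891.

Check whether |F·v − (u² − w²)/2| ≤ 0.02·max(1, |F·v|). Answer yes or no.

yes

F·v = 20.793×(-3.393) = -70.5506 W.
(u² − w²)/2 = (13.6252 − 154.7265)/2 = -70.5507 W.
|Δ| = 0.0000;  2% of max(1, |F·v|) = 1.4110.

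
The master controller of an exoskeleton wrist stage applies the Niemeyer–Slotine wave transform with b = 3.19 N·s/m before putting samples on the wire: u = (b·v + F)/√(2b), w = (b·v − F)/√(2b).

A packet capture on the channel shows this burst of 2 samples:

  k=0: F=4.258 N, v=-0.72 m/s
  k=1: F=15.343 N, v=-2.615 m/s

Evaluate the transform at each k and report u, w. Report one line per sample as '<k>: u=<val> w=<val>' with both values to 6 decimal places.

k=0: b·v=3.19×(-0.72)=-2.296800; √(2b)=2.525866; u=(-2.296800+4.258)/2.525866=0.776447, w=(-2.296800−4.258)/2.525866=-2.595070
k=1: b·v=3.19×(-2.615)=-8.341850; √(2b)=2.525866; u=(-8.341850+15.343)/2.525866=2.771782, w=(-8.341850−15.343)/2.525866=-9.376922

0: u=0.776447 w=-2.595070
1: u=2.771782 w=-9.376922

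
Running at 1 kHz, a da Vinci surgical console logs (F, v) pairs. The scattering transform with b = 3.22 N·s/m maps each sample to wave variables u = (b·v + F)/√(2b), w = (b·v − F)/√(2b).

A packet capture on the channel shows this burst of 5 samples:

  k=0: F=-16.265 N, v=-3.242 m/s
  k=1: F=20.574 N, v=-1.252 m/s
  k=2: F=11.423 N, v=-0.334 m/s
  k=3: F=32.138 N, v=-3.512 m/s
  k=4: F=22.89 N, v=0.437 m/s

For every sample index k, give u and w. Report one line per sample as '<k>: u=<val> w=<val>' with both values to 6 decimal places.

0: u=-10.522945 w=2.295671
1: u=6.518682 w=-9.695902
2: u=4.077494 w=-4.925091
3: u=8.207918 w=-17.120375
4: u=9.574414 w=-8.465433

k=0: b·v=3.22×(-3.242)=-10.439240; √(2b)=2.537716; u=(-10.439240+(-16.265))/2.537716=-10.522945, w=(-10.439240−(-16.265))/2.537716=2.295671
k=1: b·v=3.22×(-1.252)=-4.031440; √(2b)=2.537716; u=(-4.031440+20.574)/2.537716=6.518682, w=(-4.031440−20.574)/2.537716=-9.695902
k=2: b·v=3.22×(-0.334)=-1.075480; √(2b)=2.537716; u=(-1.075480+11.423)/2.537716=4.077494, w=(-1.075480−11.423)/2.537716=-4.925091
k=3: b·v=3.22×(-3.512)=-11.308640; √(2b)=2.537716; u=(-11.308640+32.138)/2.537716=8.207918, w=(-11.308640−32.138)/2.537716=-17.120375
k=4: b·v=3.22×0.437=1.407140; √(2b)=2.537716; u=(1.407140+22.89)/2.537716=9.574414, w=(1.407140−22.89)/2.537716=-8.465433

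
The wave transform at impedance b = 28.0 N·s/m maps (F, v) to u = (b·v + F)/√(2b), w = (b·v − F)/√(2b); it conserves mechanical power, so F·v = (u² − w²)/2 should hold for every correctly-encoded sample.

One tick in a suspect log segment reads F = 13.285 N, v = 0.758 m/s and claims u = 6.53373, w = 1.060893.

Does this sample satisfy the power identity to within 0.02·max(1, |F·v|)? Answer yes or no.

no

F·v = 13.285×0.758 = 10.070030 W.
(u² − w²)/2 = (42.689628 − 1.125494)/2 = 20.782067 W.
|Δ| = 10.712037;  2% of max(1, |F·v|) = 0.201401.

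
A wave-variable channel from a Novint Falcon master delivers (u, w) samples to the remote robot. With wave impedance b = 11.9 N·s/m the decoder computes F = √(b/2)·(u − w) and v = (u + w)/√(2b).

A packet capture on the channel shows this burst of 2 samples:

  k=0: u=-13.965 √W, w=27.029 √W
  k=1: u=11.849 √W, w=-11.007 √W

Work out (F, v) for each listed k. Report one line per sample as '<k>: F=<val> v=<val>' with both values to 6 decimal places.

0: F=-99.995114 v=2.677859
1: F=55.751776 v=0.172593

k=0: u−w=-40.994000, u+w=13.064000; √(b/2)=2.439262, √(2b)=4.878524; F=2.439262×(-40.994)=-99.995114, v=13.064000/4.878524=2.677859
k=1: u−w=22.856000, u+w=0.842000; √(b/2)=2.439262, √(2b)=4.878524; F=2.439262×22.856=55.751776, v=0.842000/4.878524=0.172593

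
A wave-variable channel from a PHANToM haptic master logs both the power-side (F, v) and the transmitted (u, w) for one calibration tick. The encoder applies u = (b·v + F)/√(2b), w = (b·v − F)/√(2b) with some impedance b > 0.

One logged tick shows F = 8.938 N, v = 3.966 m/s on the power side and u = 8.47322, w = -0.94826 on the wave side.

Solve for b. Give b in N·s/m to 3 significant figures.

u + w = 7.5250;  u + w = √(2b)·v, so √(2b) = 7.5250/3.966 = 1.8974.
b = (√(2b))²/2 = 3.6000/2 = 1.8000.
(Check via u − w = 2F/√(2b): u − w = 9.4215, 2F/√(2b) = 9.4215.)

b = 1.8 N·s/m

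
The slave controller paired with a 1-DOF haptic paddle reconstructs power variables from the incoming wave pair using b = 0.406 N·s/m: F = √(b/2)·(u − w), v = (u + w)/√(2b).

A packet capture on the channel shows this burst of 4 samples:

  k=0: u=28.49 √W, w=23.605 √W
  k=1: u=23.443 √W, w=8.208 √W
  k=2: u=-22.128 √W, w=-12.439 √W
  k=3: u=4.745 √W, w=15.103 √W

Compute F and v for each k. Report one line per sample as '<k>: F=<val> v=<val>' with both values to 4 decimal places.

k=0: u−w=4.8850, u+w=52.0950; √(b/2)=0.4506, √(2b)=0.9011; F=0.4506×4.885=2.2010, v=52.0950/0.9011=57.8120
k=1: u−w=15.2350, u+w=31.6510; √(b/2)=0.4506, √(2b)=0.9011; F=0.4506×15.235=6.8642, v=31.6510/0.9011=35.1244
k=2: u−w=-9.6890, u+w=-34.5670; √(b/2)=0.4506, √(2b)=0.9011; F=0.4506×(-9.689)=-4.3654, v=-34.5670/0.9011=-38.3604
k=3: u−w=-10.3580, u+w=19.8480; √(b/2)=0.4506, √(2b)=0.9011; F=0.4506×(-10.358)=-4.6669, v=19.8480/0.9011=22.0262

0: F=2.2010 v=57.8120
1: F=6.8642 v=35.1244
2: F=-4.3654 v=-38.3604
3: F=-4.6669 v=22.0262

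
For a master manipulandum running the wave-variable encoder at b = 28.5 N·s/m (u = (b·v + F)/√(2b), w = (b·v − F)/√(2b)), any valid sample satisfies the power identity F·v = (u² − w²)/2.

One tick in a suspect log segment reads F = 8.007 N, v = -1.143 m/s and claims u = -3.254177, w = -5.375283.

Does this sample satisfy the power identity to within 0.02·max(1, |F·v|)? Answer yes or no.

yes

F·v = 8.007×(-1.143) = -9.152001 W.
(u² − w²)/2 = (10.589668 − 28.893667)/2 = -9.152000 W.
|Δ| = 0.000001;  2% of max(1, |F·v|) = 0.183040.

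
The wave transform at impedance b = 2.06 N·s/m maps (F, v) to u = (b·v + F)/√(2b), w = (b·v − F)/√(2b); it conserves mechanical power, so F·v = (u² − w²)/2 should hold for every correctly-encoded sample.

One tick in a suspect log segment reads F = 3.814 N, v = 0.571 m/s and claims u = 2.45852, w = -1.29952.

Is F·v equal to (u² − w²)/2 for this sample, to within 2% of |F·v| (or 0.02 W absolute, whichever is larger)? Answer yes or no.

yes

F·v = 3.814×0.571 = 2.17779 W.
(u² − w²)/2 = (6.04432 − 1.68875)/2 = 2.17778 W.
|Δ| = 0.00001;  2% of max(1, |F·v|) = 0.04356.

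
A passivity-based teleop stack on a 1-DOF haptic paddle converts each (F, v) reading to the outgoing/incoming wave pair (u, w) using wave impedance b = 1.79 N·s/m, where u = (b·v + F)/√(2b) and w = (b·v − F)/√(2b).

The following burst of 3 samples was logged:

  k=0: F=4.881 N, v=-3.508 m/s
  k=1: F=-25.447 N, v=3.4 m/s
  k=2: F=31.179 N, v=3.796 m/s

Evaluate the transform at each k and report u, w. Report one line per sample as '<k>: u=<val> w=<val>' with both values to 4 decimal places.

k=0: b·v=1.79×(-3.508)=-6.2793; √(2b)=1.8921; u=(-6.2793+4.881)/1.8921=-0.7390, w=(-6.2793−4.881)/1.8921=-5.8984
k=1: b·v=1.79×3.4=6.0860; √(2b)=1.8921; u=(6.0860+(-25.447))/1.8921=-10.2326, w=(6.0860−(-25.447))/1.8921=16.6657
k=2: b·v=1.79×3.796=6.7948; √(2b)=1.8921; u=(6.7948+31.179)/1.8921=20.0698, w=(6.7948−31.179)/1.8921=-12.8874

0: u=-0.7390 w=-5.8984
1: u=-10.2326 w=16.6657
2: u=20.0698 w=-12.8874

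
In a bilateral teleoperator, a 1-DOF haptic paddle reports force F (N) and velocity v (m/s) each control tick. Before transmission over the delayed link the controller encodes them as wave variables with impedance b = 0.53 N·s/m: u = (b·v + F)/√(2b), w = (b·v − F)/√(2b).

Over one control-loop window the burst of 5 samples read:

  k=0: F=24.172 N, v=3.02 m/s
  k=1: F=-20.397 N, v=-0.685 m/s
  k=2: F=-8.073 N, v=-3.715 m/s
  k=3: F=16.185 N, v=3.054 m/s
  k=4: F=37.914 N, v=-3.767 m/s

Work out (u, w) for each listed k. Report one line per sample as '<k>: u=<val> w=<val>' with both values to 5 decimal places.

k=0: b·v=0.53×3.02=1.60060; √(2b)=1.02956; u=(1.60060+24.172)/1.02956=25.03256, w=(1.60060−24.172)/1.02956=-21.92328
k=1: b·v=0.53×(-0.685)=-0.36305; √(2b)=1.02956; u=(-0.36305+(-20.397))/1.02956=-20.16394, w=(-0.36305−(-20.397))/1.02956=19.45869
k=2: b·v=0.53×(-3.715)=-1.96895; √(2b)=1.02956; u=(-1.96895+(-8.073))/1.02956=-9.75360, w=(-1.96895−(-8.073))/1.02956=5.92878
k=3: b·v=0.53×3.054=1.61862; √(2b)=1.02956; u=(1.61862+16.185)/1.02956=17.29240, w=(1.61862−16.185)/1.02956=-14.14812
k=4: b·v=0.53×(-3.767)=-1.99651; √(2b)=1.02956; u=(-1.99651+37.914)/1.02956=34.88615, w=(-1.99651−37.914)/1.02956=-38.76451

0: u=25.03256 w=-21.92328
1: u=-20.16394 w=19.45869
2: u=-9.75360 w=5.92878
3: u=17.29240 w=-14.14812
4: u=34.88615 w=-38.76451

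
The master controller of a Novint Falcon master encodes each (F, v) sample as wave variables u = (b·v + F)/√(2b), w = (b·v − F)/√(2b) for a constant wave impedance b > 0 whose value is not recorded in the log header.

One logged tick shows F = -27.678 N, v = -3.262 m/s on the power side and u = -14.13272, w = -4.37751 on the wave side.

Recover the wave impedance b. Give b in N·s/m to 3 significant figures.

u + w = -18.51023;  u + w = √(2b)·v, so √(2b) = -18.51023/(-3.262) = 5.67450.
b = (√(2b))²/2 = 32.19999/2 = 16.09999.
(Check via u − w = 2F/√(2b): u − w = -9.75521, 2F/√(2b) = -9.75521.)

b = 16.1 N·s/m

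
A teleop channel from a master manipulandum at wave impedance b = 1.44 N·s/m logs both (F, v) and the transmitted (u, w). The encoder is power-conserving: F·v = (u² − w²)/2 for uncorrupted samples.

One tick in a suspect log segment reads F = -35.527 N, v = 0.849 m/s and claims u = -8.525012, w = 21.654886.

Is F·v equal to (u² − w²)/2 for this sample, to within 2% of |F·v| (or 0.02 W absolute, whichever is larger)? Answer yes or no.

no

F·v = (-35.527)×0.849 = -30.162423 W.
(u² − w²)/2 = (72.675830 − 468.934088)/2 = -198.129129 W.
|Δ| = 167.966706;  2% of max(1, |F·v|) = 0.603248.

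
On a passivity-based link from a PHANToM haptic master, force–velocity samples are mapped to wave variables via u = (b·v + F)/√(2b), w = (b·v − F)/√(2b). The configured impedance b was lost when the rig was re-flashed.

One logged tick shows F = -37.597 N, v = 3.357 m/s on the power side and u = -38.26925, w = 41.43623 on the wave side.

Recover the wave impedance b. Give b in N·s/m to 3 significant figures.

u + w = 3.16698;  u + w = √(2b)·v, so √(2b) = 3.16698/3.357 = 0.94340.
b = (√(2b))²/2 = 0.89000/2 = 0.44500.
(Check via u − w = 2F/√(2b): u − w = -79.70548, 2F/√(2b) = -79.70567.)

b = 0.445 N·s/m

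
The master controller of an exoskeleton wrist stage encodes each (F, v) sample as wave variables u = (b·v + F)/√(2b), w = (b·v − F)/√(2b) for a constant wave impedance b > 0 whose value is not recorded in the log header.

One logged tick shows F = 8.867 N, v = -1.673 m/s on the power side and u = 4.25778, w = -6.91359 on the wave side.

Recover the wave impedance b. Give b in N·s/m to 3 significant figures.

b = 1.26 N·s/m

u + w = -2.65581;  u + w = √(2b)·v, so √(2b) = -2.65581/(-1.673) = 1.58745.
b = (√(2b))²/2 = 2.52001/2 = 1.26000.
(Check via u − w = 2F/√(2b): u − w = 11.17137, 2F/√(2b) = 11.17135.)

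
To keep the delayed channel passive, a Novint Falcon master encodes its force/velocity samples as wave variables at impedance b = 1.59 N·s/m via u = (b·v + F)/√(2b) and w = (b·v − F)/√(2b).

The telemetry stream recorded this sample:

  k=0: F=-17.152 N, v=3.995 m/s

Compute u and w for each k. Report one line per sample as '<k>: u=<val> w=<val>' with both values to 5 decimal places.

k=0: b·v=1.59×3.995=6.35205; √(2b)=1.78326; u=(6.35205+(-17.152))/1.78326=-6.05631, w=(6.35205−(-17.152))/1.78326=13.18042

0: u=-6.05631 w=13.18042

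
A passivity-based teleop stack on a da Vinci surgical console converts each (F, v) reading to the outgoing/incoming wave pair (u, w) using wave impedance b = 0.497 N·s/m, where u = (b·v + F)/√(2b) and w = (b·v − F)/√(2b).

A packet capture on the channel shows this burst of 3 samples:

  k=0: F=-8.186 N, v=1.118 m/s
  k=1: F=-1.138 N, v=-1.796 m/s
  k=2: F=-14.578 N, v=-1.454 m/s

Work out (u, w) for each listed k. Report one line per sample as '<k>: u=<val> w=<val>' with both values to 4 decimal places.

0: u=-7.6533 w=8.7680
1: u=-2.0367 w=0.2461
2: u=-15.3467 w=13.8971

k=0: b·v=0.497×1.118=0.5556; √(2b)=0.9970; u=(0.5556+(-8.186))/0.9970=-7.6533, w=(0.5556−(-8.186))/0.9970=8.7680
k=1: b·v=0.497×(-1.796)=-0.8926; √(2b)=0.9970; u=(-0.8926+(-1.138))/0.9970=-2.0367, w=(-0.8926−(-1.138))/0.9970=0.2461
k=2: b·v=0.497×(-1.454)=-0.7226; √(2b)=0.9970; u=(-0.7226+(-14.578))/0.9970=-15.3467, w=(-0.7226−(-14.578))/0.9970=13.8971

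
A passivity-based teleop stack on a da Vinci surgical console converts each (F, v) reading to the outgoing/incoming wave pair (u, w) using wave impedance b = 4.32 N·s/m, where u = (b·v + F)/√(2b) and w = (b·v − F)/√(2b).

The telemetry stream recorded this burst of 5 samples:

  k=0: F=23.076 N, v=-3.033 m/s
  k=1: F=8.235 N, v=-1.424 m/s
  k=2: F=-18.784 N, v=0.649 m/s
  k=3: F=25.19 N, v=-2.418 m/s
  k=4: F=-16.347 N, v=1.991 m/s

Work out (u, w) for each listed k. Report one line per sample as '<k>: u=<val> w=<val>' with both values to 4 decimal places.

0: u=3.3930 w=-12.3082
1: u=0.7088 w=-4.8944
2: u=-5.4366 w=7.3443
3: u=5.0161 w=-12.1235
4: u=-2.6352 w=8.4875

k=0: b·v=4.32×(-3.033)=-13.1026; √(2b)=2.9394; u=(-13.1026+23.076)/2.9394=3.3930, w=(-13.1026−23.076)/2.9394=-12.3082
k=1: b·v=4.32×(-1.424)=-6.1517; √(2b)=2.9394; u=(-6.1517+8.235)/2.9394=0.7088, w=(-6.1517−8.235)/2.9394=-4.8944
k=2: b·v=4.32×0.649=2.8037; √(2b)=2.9394; u=(2.8037+(-18.784))/2.9394=-5.4366, w=(2.8037−(-18.784))/2.9394=7.3443
k=3: b·v=4.32×(-2.418)=-10.4458; √(2b)=2.9394; u=(-10.4458+25.19)/2.9394=5.0161, w=(-10.4458−25.19)/2.9394=-12.1235
k=4: b·v=4.32×1.991=8.6011; √(2b)=2.9394; u=(8.6011+(-16.347))/2.9394=-2.6352, w=(8.6011−(-16.347))/2.9394=8.4875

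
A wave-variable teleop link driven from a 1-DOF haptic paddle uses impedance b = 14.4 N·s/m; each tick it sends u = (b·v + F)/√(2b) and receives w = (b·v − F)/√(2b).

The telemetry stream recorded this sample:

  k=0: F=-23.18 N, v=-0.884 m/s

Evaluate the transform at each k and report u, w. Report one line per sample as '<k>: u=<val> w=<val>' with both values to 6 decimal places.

k=0: b·v=14.4×(-0.884)=-12.729600; √(2b)=5.366563; u=(-12.729600+(-23.18))/5.366563=-6.691359, w=(-12.729600−(-23.18))/5.366563=1.947317

0: u=-6.691359 w=1.947317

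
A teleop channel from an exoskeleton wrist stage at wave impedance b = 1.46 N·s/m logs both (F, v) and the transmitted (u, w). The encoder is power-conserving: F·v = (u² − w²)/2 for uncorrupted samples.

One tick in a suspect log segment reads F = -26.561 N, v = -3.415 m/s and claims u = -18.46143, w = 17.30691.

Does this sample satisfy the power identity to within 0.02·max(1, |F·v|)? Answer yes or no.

F·v = (-26.561)×(-3.415) = 90.7058 W.
(u² − w²)/2 = (340.8244 − 299.5291)/2 = 20.6476 W.
|Δ| = 70.0582;  2% of max(1, |F·v|) = 1.8141.

no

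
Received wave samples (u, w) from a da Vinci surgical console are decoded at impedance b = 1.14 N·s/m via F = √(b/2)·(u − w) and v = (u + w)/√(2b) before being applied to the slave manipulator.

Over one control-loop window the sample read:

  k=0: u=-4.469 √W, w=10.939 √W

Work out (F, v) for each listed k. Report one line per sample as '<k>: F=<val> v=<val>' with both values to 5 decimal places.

k=0: u−w=-15.40800, u+w=6.47000; √(b/2)=0.75498, √(2b)=1.50997; F=0.75498×(-15.408)=-11.63278, v=6.47000/1.50997=4.28486

0: F=-11.63278 v=4.28486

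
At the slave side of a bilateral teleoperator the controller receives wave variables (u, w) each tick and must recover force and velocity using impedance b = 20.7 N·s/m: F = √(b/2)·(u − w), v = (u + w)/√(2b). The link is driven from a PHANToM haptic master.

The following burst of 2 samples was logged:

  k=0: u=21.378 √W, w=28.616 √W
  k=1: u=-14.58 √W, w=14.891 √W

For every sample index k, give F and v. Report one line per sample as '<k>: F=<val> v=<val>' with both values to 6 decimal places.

k=0: u−w=-7.238000, u+w=49.994000; √(b/2)=3.217142, √(2b)=6.434283; F=3.217142×(-7.238)=-23.285671, v=49.994000/6.434283=7.769941
k=1: u−w=-29.471000, u+w=0.311000; √(b/2)=3.217142, √(2b)=6.434283; F=3.217142×(-29.471)=-94.812380, v=0.311000/6.434283=0.048335

0: F=-23.285671 v=7.769941
1: F=-94.812380 v=0.048335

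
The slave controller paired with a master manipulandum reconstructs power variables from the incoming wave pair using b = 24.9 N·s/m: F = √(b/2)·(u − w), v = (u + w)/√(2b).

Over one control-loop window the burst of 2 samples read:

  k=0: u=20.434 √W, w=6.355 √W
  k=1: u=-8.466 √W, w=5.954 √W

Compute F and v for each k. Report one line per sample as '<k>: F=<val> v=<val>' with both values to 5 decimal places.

k=0: u−w=14.07900, u+w=26.78900; √(b/2)=3.52846, √(2b)=7.05691; F=3.52846×14.079=49.67713, v=26.78900/7.05691=3.79614
k=1: u−w=-14.42000, u+w=-2.51200; √(b/2)=3.52846, √(2b)=7.05691; F=3.52846×(-14.42)=-50.88033, v=-2.51200/7.05691=-0.35596

0: F=49.67713 v=3.79614
1: F=-50.88033 v=-0.35596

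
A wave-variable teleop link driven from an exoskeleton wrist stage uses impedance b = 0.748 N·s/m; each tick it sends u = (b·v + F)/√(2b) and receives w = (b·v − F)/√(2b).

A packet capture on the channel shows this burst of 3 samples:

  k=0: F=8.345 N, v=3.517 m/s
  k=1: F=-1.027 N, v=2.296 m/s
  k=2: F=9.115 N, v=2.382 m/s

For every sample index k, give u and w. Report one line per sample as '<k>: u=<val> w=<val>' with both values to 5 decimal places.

k=0: b·v=0.748×3.517=2.63072; √(2b)=1.22311; u=(2.63072+8.345)/1.22311=8.97361, w=(2.63072−8.345)/1.22311=-4.67193
k=1: b·v=0.748×2.296=1.71741; √(2b)=1.22311; u=(1.71741+(-1.027))/1.22311=0.56447, w=(1.71741−(-1.027))/1.22311=2.24379
k=2: b·v=0.748×2.382=1.78174; √(2b)=1.22311; u=(1.78174+9.115)/1.22311=8.90903, w=(1.78174−9.115)/1.22311=-5.99558

0: u=8.97361 w=-4.67193
1: u=0.56447 w=2.24379
2: u=8.90903 w=-5.99558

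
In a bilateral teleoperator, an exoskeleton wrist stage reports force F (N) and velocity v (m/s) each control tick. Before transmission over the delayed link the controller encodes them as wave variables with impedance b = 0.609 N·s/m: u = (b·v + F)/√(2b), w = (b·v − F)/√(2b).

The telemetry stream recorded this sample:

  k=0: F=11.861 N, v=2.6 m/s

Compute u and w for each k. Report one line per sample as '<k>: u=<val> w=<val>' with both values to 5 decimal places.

0: u=12.18198 w=-9.31254

k=0: b·v=0.609×2.6=1.58340; √(2b)=1.10363; u=(1.58340+11.861)/1.10363=12.18198, w=(1.58340−11.861)/1.10363=-9.31254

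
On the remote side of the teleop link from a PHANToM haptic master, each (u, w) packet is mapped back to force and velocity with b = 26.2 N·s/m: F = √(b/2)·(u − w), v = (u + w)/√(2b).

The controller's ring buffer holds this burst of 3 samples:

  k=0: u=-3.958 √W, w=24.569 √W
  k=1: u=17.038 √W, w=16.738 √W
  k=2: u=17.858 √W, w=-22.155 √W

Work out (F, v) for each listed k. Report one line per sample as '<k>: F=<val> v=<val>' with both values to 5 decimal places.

k=0: u−w=-28.52700, u+w=20.61100; √(b/2)=3.61939, √(2b)=7.23878; F=3.61939×(-28.527)=-103.25040, v=20.61100/7.23878=2.84730
k=1: u−w=0.30000, u+w=33.77600; √(b/2)=3.61939, √(2b)=7.23878; F=3.61939×0.3=1.08582, v=33.77600/7.23878=4.66598
k=2: u−w=40.01300, u+w=-4.29700; √(b/2)=3.61939, √(2b)=7.23878; F=3.61939×40.013=144.82274, v=-4.29700/7.23878=-0.59361

0: F=-103.25040 v=2.84730
1: F=1.08582 v=4.66598
2: F=144.82274 v=-0.59361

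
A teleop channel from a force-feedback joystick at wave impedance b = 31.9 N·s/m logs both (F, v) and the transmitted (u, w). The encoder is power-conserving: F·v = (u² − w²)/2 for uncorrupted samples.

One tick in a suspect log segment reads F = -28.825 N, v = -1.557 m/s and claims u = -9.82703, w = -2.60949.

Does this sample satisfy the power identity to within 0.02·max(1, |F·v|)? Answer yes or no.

yes

F·v = (-28.825)×(-1.557) = 44.88052 W.
(u² − w²)/2 = (96.57052 − 6.80944)/2 = 44.88054 W.
|Δ| = 0.00002;  2% of max(1, |F·v|) = 0.89761.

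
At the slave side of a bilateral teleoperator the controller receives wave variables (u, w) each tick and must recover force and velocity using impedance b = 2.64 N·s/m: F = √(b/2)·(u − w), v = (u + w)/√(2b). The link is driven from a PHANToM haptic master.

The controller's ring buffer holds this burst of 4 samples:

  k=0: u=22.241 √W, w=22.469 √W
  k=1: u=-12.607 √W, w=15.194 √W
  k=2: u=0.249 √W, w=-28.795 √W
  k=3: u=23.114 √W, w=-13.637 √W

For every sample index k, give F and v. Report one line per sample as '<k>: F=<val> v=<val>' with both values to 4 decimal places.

k=0: u−w=-0.2280, u+w=44.7100; √(b/2)=1.1489, √(2b)=2.2978; F=1.1489×(-0.228)=-0.2620, v=44.7100/2.2978=19.4575
k=1: u−w=-27.8010, u+w=2.5870; √(b/2)=1.1489, √(2b)=2.2978; F=1.1489×(-27.801)=-31.9409, v=2.5870/2.2978=1.1258
k=2: u−w=29.0440, u+w=-28.5460; √(b/2)=1.1489, √(2b)=2.2978; F=1.1489×29.044=33.3690, v=-28.5460/2.2978=-12.4231
k=3: u−w=36.7510, u+w=9.4770; √(b/2)=1.1489, √(2b)=2.2978; F=1.1489×36.751=42.2237, v=9.4770/2.2978=4.1243

0: F=-0.2620 v=19.4575
1: F=-31.9409 v=1.1258
2: F=33.3690 v=-12.4231
3: F=42.2237 v=4.1243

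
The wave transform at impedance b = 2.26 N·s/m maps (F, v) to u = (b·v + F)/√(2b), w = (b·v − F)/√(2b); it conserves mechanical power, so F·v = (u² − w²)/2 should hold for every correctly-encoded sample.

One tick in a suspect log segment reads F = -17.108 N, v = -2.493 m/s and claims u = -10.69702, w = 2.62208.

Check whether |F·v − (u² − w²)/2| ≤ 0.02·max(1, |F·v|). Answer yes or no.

F·v = (-17.108)×(-2.493) = 42.65024 W.
(u² − w²)/2 = (114.42624 − 6.87530)/2 = 53.77547 W.
|Δ| = 11.12522;  2% of max(1, |F·v|) = 0.85300.

no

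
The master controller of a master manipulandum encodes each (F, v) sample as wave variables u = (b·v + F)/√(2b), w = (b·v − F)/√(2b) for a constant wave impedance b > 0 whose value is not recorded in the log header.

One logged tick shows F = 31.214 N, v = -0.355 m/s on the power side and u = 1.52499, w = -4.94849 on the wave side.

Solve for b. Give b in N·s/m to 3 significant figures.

b = 46.5 N·s/m

u + w = -3.42350;  u + w = √(2b)·v, so √(2b) = -3.42350/(-0.355) = 9.64366.
b = (√(2b))²/2 = 93.00022/2 = 46.50011.
(Check via u − w = 2F/√(2b): u − w = 6.47348, 2F/√(2b) = 6.47347.)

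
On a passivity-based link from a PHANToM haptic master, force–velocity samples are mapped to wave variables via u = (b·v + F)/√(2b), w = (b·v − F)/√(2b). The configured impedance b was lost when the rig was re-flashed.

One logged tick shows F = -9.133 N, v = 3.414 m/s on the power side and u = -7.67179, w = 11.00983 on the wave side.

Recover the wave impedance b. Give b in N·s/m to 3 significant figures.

b = 0.478 N·s/m

u + w = 3.33804;  u + w = √(2b)·v, so √(2b) = 3.33804/3.414 = 0.97775.
b = (√(2b))²/2 = 0.95600/2 = 0.47800.
(Check via u − w = 2F/√(2b): u − w = -18.68162, 2F/√(2b) = -18.68166.)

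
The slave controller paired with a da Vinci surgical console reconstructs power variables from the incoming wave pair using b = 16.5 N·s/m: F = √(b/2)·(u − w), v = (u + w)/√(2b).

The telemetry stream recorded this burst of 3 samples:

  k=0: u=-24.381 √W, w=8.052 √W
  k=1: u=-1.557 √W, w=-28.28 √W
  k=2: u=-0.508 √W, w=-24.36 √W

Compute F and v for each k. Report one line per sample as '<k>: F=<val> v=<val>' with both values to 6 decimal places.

0: F=-93.156700 v=-2.842514
1: F=76.755974 v=-5.193955
2: F=68.509654 v=-4.328963

k=0: u−w=-32.433000, u+w=-16.329000; √(b/2)=2.872281, √(2b)=5.744563; F=2.872281×(-32.433)=-93.156700, v=-16.329000/5.744563=-2.842514
k=1: u−w=26.723000, u+w=-29.837000; √(b/2)=2.872281, √(2b)=5.744563; F=2.872281×26.723=76.755974, v=-29.837000/5.744563=-5.193955
k=2: u−w=23.852000, u+w=-24.868000; √(b/2)=2.872281, √(2b)=5.744563; F=2.872281×23.852=68.509654, v=-24.868000/5.744563=-4.328963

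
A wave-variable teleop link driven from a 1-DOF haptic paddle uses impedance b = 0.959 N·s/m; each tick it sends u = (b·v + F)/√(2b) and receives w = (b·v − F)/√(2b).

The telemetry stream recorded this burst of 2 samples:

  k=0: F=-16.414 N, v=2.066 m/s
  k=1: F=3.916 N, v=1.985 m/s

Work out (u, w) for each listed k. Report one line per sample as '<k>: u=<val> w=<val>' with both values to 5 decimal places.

0: u=-10.42134 w=13.28258
1: u=4.20213 w=-1.45307

k=0: b·v=0.959×2.066=1.98129; √(2b)=1.38492; u=(1.98129+(-16.414))/1.38492=-10.42134, w=(1.98129−(-16.414))/1.38492=13.28258
k=1: b·v=0.959×1.985=1.90362; √(2b)=1.38492; u=(1.90362+3.916)/1.38492=4.20213, w=(1.90362−3.916)/1.38492=-1.45307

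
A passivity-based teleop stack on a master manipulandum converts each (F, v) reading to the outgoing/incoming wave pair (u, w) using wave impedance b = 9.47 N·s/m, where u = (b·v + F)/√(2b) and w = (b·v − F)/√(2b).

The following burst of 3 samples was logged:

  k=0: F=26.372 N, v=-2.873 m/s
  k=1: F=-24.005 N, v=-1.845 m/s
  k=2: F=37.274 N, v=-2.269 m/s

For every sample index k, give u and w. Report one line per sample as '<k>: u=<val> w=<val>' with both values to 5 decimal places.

k=0: b·v=9.47×(-2.873)=-27.20731; √(2b)=4.35201; u=(-27.20731+26.372)/4.35201=-0.19194, w=(-27.20731−26.372)/4.35201=-12.31139
k=1: b·v=9.47×(-1.845)=-17.47215; √(2b)=4.35201; u=(-17.47215+(-24.005))/4.35201=-9.53057, w=(-17.47215−(-24.005))/4.35201=1.50111
k=2: b·v=9.47×(-2.269)=-21.48743; √(2b)=4.35201; u=(-21.48743+37.274)/4.35201=3.62742, w=(-21.48743−37.274)/4.35201=-13.50213

0: u=-0.19194 w=-12.31139
1: u=-9.53057 w=1.50111
2: u=3.62742 w=-13.50213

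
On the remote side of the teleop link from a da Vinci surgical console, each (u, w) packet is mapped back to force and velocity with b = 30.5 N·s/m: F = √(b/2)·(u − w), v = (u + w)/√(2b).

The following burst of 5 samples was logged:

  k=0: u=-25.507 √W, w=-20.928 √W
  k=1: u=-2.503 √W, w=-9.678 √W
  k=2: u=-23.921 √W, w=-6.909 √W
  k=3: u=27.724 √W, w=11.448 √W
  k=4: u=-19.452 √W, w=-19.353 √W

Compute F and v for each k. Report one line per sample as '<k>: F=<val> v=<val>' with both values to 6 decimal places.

0: F=-17.881567 v=-5.945393
1: F=28.019271 v=-1.559617
2: F=-66.433984 v=-3.947377
3: F=63.559812 v=5.015461
4: F=-0.386607 v=-4.968471

k=0: u−w=-4.579000, u+w=-46.435000; √(b/2)=3.905125, √(2b)=7.810250; F=3.905125×(-4.579)=-17.881567, v=-46.435000/7.810250=-5.945393
k=1: u−w=7.175000, u+w=-12.181000; √(b/2)=3.905125, √(2b)=7.810250; F=3.905125×7.175=28.019271, v=-12.181000/7.810250=-1.559617
k=2: u−w=-17.012000, u+w=-30.830000; √(b/2)=3.905125, √(2b)=7.810250; F=3.905125×(-17.012)=-66.433984, v=-30.830000/7.810250=-3.947377
k=3: u−w=16.276000, u+w=39.172000; √(b/2)=3.905125, √(2b)=7.810250; F=3.905125×16.276=63.559812, v=39.172000/7.810250=5.015461
k=4: u−w=-0.099000, u+w=-38.805000; √(b/2)=3.905125, √(2b)=7.810250; F=3.905125×(-0.099)=-0.386607, v=-38.805000/7.810250=-4.968471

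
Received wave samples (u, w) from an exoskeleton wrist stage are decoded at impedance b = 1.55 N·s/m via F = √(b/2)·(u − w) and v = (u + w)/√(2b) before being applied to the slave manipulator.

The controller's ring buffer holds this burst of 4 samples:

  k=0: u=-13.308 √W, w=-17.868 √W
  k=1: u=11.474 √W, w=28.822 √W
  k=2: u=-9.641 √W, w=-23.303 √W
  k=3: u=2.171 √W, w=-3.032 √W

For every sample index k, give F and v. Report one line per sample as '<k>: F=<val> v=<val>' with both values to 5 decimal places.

k=0: u−w=4.56000, u+w=-31.17600; √(b/2)=0.88034, √(2b)=1.76068; F=0.88034×4.56=4.01435, v=-31.17600/1.76068=-17.70678
k=1: u−w=-17.34800, u+w=40.29600; √(b/2)=0.88034, √(2b)=1.76068; F=0.88034×(-17.348)=-15.27215, v=40.29600/1.76068=22.88659
k=2: u−w=13.66200, u+w=-32.94400; √(b/2)=0.88034, √(2b)=1.76068; F=0.88034×13.662=12.02722, v=-32.94400/1.76068=-18.71093
k=3: u−w=5.20300, u+w=-0.86100; √(b/2)=0.88034, √(2b)=1.76068; F=0.88034×5.203=4.58041, v=-0.86100/1.76068=-0.48902

0: F=4.01435 v=-17.70678
1: F=-15.27215 v=22.88659
2: F=12.02722 v=-18.71093
3: F=4.58041 v=-0.48902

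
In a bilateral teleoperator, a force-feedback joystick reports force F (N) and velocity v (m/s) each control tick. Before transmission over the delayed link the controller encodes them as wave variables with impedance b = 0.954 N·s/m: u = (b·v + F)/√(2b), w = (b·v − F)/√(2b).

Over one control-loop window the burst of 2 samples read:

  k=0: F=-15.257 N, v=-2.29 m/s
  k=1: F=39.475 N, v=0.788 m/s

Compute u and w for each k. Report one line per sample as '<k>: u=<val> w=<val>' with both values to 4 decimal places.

0: u=-12.6270 w=9.4638
1: u=29.1223 w=-28.0338

k=0: b·v=0.954×(-2.29)=-2.1847; √(2b)=1.3813; u=(-2.1847+(-15.257))/1.3813=-12.6270, w=(-2.1847−(-15.257))/1.3813=9.4638
k=1: b·v=0.954×0.788=0.7518; √(2b)=1.3813; u=(0.7518+39.475)/1.3813=29.1223, w=(0.7518−39.475)/1.3813=-28.0338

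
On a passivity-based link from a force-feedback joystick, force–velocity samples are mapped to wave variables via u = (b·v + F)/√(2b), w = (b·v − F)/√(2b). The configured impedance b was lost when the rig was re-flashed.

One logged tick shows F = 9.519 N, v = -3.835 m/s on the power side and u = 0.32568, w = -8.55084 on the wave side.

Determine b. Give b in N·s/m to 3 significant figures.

b = 2.3 N·s/m

u + w = -8.22516;  u + w = √(2b)·v, so √(2b) = -8.22516/(-3.835) = 2.14476.
b = (√(2b))²/2 = 4.60000/2 = 2.30000.
(Check via u − w = 2F/√(2b): u − w = 8.87652, 2F/√(2b) = 8.87651.)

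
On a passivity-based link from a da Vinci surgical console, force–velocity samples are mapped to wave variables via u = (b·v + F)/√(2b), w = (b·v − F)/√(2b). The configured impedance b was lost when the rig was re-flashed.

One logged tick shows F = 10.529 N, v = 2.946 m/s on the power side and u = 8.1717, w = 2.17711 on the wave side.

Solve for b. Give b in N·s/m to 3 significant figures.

b = 6.17 N·s/m

u + w = 10.34881;  u + w = √(2b)·v, so √(2b) = 10.34881/2.946 = 3.51283.
b = (√(2b))²/2 = 12.34001/2 = 6.17000.
(Check via u − w = 2F/√(2b): u − w = 5.99459, 2F/√(2b) = 5.99459.)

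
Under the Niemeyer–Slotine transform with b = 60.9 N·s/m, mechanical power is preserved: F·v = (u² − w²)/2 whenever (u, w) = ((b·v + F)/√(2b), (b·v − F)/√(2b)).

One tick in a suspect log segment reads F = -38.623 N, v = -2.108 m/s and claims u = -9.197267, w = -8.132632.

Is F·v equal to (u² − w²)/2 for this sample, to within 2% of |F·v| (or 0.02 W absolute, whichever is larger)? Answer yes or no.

no

F·v = (-38.623)×(-2.108) = 81.417284 W.
(u² − w²)/2 = (84.589720 − 66.139703)/2 = 9.225009 W.
|Δ| = 72.192275;  2% of max(1, |F·v|) = 1.628346.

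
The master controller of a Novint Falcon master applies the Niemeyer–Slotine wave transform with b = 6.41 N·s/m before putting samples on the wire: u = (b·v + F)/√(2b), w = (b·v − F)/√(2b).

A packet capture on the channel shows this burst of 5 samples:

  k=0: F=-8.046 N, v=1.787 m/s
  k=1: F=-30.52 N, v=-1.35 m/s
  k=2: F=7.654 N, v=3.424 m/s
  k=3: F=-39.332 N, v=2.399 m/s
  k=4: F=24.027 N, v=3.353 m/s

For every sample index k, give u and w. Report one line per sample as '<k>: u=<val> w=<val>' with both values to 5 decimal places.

k=0: b·v=6.41×1.787=11.45467; √(2b)=3.58050; u=(11.45467+(-8.046))/3.58050=0.95201, w=(11.45467−(-8.046))/3.58050=5.44635
k=1: b·v=6.41×(-1.35)=-8.65350; √(2b)=3.58050; u=(-8.65350+(-30.52))/3.58050=-10.94078, w=(-8.65350−(-30.52))/3.58050=6.10710
k=2: b·v=6.41×3.424=21.94784; √(2b)=3.58050; u=(21.94784+7.654)/3.58050=8.26751, w=(21.94784−7.654)/3.58050=3.99213
k=3: b·v=6.41×2.399=15.37759; √(2b)=3.58050; u=(15.37759+(-39.332))/3.58050=-6.69024, w=(15.37759−(-39.332))/3.58050=15.27986
k=4: b·v=6.41×3.353=21.49273; √(2b)=3.58050; u=(21.49273+24.027)/3.58050=12.71322, w=(21.49273−24.027)/3.58050=-0.70780

0: u=0.95201 w=5.44635
1: u=-10.94078 w=6.10710
2: u=8.26751 w=3.99213
3: u=-6.69024 w=15.27986
4: u=12.71322 w=-0.70780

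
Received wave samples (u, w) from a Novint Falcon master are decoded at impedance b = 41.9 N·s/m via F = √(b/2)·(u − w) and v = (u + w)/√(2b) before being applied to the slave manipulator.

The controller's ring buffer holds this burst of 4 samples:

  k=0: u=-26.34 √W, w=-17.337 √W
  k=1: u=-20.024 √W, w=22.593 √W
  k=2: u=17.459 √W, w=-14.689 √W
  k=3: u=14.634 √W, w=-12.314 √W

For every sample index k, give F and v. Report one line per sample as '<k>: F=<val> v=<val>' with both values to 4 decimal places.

k=0: u−w=-9.0030, u+w=-43.6770; √(b/2)=4.5771, √(2b)=9.1542; F=4.5771×(-9.003)=-41.2078, v=-43.6770/9.1542=-4.7712
k=1: u−w=-42.6170, u+w=2.5690; √(b/2)=4.5771, √(2b)=9.1542; F=4.5771×(-42.617)=-195.0630, v=2.5690/9.1542=0.2806
k=2: u−w=32.1480, u+w=2.7700; √(b/2)=4.5771, √(2b)=9.1542; F=4.5771×32.148=147.1452, v=2.7700/9.1542=0.3026
k=3: u−w=26.9480, u+w=2.3200; √(b/2)=4.5771, √(2b)=9.1542; F=4.5771×26.948=123.3441, v=2.3200/9.1542=0.2534

0: F=-41.2078 v=-4.7712
1: F=-195.0630 v=0.2806
2: F=147.1452 v=0.3026
3: F=123.3441 v=0.2534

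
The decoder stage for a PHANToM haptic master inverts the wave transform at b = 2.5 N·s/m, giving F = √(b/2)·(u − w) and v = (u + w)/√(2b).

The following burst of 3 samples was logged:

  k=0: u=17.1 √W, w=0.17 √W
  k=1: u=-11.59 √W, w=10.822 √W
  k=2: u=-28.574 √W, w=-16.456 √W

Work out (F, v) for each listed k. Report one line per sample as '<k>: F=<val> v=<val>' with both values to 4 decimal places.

0: F=18.9283 v=7.7234
1: F=-25.0574 v=-0.3435
2: F=-13.5483 v=-20.1380

k=0: u−w=16.9300, u+w=17.2700; √(b/2)=1.1180, √(2b)=2.2361; F=1.1180×16.93=18.9283, v=17.2700/2.2361=7.7234
k=1: u−w=-22.4120, u+w=-0.7680; √(b/2)=1.1180, √(2b)=2.2361; F=1.1180×(-22.412)=-25.0574, v=-0.7680/2.2361=-0.3435
k=2: u−w=-12.1180, u+w=-45.0300; √(b/2)=1.1180, √(2b)=2.2361; F=1.1180×(-12.118)=-13.5483, v=-45.0300/2.2361=-20.1380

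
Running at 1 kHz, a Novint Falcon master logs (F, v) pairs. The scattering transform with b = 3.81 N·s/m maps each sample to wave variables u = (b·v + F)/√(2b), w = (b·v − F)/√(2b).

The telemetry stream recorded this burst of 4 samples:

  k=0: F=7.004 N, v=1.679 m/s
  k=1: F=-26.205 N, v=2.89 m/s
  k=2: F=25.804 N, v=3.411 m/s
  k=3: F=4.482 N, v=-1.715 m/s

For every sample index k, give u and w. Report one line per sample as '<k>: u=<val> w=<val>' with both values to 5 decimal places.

0: u=4.85467 w=-0.21990
1: u=-5.50424 w=13.48190
2: u=14.05572 w=-4.63988
3: u=-0.74342 w=-3.99073

k=0: b·v=3.81×1.679=6.39699; √(2b)=2.76043; u=(6.39699+7.004)/2.76043=4.85467, w=(6.39699−7.004)/2.76043=-0.21990
k=1: b·v=3.81×2.89=11.01090; √(2b)=2.76043; u=(11.01090+(-26.205))/2.76043=-5.50424, w=(11.01090−(-26.205))/2.76043=13.48190
k=2: b·v=3.81×3.411=12.99591; √(2b)=2.76043; u=(12.99591+25.804)/2.76043=14.05572, w=(12.99591−25.804)/2.76043=-4.63988
k=3: b·v=3.81×(-1.715)=-6.53415; √(2b)=2.76043; u=(-6.53415+4.482)/2.76043=-0.74342, w=(-6.53415−4.482)/2.76043=-3.99073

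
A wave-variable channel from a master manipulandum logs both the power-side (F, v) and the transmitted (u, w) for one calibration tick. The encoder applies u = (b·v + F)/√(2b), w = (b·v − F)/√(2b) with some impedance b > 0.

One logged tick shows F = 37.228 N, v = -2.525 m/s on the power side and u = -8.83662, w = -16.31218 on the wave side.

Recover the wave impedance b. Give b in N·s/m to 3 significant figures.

b = 49.6 N·s/m

u + w = -25.14880;  u + w = √(2b)·v, so √(2b) = -25.14880/(-2.525) = 9.95992.
b = (√(2b))²/2 = 99.20002/2 = 49.60001.
(Check via u − w = 2F/√(2b): u − w = 7.47556, 2F/√(2b) = 7.47556.)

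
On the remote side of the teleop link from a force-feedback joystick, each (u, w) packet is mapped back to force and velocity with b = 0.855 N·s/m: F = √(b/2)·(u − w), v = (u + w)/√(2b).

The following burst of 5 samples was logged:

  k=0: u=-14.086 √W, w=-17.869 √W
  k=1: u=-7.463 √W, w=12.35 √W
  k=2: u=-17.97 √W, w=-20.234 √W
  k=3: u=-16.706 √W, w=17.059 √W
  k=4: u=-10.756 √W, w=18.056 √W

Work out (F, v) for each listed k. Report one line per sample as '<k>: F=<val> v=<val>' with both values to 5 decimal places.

0: F=2.47346 v=-24.43660
1: F=-12.95443 v=3.73718
2: F=1.48028 v=-29.21533
3: F=-22.07673 v=0.26995
4: F=-18.83829 v=5.58245

k=0: u−w=3.78300, u+w=-31.95500; √(b/2)=0.65383, √(2b)=1.30767; F=0.65383×3.783=2.47346, v=-31.95500/1.30767=-24.43660
k=1: u−w=-19.81300, u+w=4.88700; √(b/2)=0.65383, √(2b)=1.30767; F=0.65383×(-19.813)=-12.95443, v=4.88700/1.30767=3.73718
k=2: u−w=2.26400, u+w=-38.20400; √(b/2)=0.65383, √(2b)=1.30767; F=0.65383×2.264=1.48028, v=-38.20400/1.30767=-29.21533
k=3: u−w=-33.76500, u+w=0.35300; √(b/2)=0.65383, √(2b)=1.30767; F=0.65383×(-33.765)=-22.07673, v=0.35300/1.30767=0.26995
k=4: u−w=-28.81200, u+w=7.30000; √(b/2)=0.65383, √(2b)=1.30767; F=0.65383×(-28.812)=-18.83829, v=7.30000/1.30767=5.58245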